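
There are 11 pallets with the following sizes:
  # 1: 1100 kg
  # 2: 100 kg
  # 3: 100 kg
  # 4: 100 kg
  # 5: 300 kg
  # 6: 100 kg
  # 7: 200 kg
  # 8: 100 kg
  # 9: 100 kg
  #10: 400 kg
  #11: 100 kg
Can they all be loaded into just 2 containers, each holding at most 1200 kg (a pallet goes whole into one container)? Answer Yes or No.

Total = 2700 kg; ⌈2700/1200⌉ = 3.
At least 3 containers are required, but only 2 are allowed.

No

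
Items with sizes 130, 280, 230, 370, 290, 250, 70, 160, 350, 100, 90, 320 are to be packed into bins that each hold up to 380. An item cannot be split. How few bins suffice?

8

Total = 370 + 350 + 320 + 290 + 280 + 250 + 230 + 160 + 130 + 100 + 90 + 70 = 2640.
Lower bound: ⌈2640/380⌉ = 7 bins.
A packing using 8 bins:
  bin 1: 370 = 370
  bin 2: 350 = 350
  bin 3: 320 = 320
  bin 4: 290 + 90 = 380
  bin 5: 280 + 100 = 380
  bin 6: 250 + 130 = 380
  bin 7: 230 + 70 = 300
  bin 8: 160 = 160
No arrangement into 7 bins stays within capacity, so 8 is optimal.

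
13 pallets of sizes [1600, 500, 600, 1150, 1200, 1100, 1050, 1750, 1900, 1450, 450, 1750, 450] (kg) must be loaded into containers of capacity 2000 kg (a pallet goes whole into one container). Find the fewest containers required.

Total = 1900 + 1750 + 1750 + 1600 + 1450 + 1200 + 1150 + 1100 + 1050 + 600 + 500 + 450 + 450 = 14950 kg.
Lower bound: ⌈14950/2000⌉ = 8 containers.
Also, 9 pallets each exceed 1000 kg, and no two of those can share a container, so at least 9 containers are needed.
A packing using 9 containers:
  container 1: 1900 = 1900
  container 2: 1750 = 1750
  container 3: 1750 = 1750
  container 4: 1600 = 1600
  container 5: 1450 + 500 = 1950
  container 6: 1200 + 600 = 1800
  container 7: 1150 + 450 = 1600
  container 8: 1100 + 450 = 1550
  container 9: 1050 = 1050
This matches the lower bound, so 9 is optimal.

9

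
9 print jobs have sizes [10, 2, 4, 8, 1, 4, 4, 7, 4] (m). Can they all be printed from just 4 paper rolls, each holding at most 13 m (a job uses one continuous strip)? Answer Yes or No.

A valid assignment using 4 paper rolls:
  roll 1: 10 + 2 + 1 = 13
  roll 2: 8 + 4 = 12
  roll 3: 7 + 4 = 11
  roll 4: 4 + 4 = 8
Every load is within 13 m, so 4 paper rolls suffice.

Yes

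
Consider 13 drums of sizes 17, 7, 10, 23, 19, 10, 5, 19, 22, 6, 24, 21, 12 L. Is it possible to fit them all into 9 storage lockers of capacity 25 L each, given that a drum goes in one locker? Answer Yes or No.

Yes

A valid assignment using 9 storage lockers:
  locker 1: 24 = 24
  locker 2: 23 = 23
  locker 3: 22 = 22
  locker 4: 21 = 21
  locker 5: 19 + 6 = 25
  locker 6: 19 + 5 = 24
  locker 7: 17 + 7 = 24
  locker 8: 12 + 10 = 22
  locker 9: 10 = 10
Every load is within 25 L, so 9 storage lockers suffice.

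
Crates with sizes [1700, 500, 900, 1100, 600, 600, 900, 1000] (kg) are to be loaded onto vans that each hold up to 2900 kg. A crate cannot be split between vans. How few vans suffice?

3

Total = 1700 + 1100 + 1000 + 900 + 900 + 600 + 600 + 500 = 7300 kg.
Lower bound: ⌈7300/2900⌉ = 3 vans.
A packing using 3 vans:
  van 1: 1700 + 1100 = 2800
  van 2: 1000 + 900 + 900 = 2800
  van 3: 600 + 600 + 500 = 1700
This matches the lower bound, so 3 is optimal.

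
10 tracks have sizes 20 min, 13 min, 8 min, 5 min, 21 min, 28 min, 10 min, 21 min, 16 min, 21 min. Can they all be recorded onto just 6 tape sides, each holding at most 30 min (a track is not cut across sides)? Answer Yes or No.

A valid assignment using 6 tape sides:
  side 1: 28 = 28
  side 2: 21 + 8 = 29
  side 3: 21 + 5 = 26
  side 4: 21 = 21
  side 5: 20 + 10 = 30
  side 6: 16 + 13 = 29
Every load is within 30 min, so 6 tape sides suffice.

Yes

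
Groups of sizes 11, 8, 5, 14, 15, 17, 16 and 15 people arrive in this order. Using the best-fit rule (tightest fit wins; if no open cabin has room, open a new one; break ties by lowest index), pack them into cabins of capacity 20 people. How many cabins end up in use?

6

  11 → cabin 1 (new)  [load 11/20]
  8 → cabin 1  [load 19/20]
  5 → cabin 2 (new)  [load 5/20]
  14 → cabin 2  [load 19/20]
  15 → cabin 3 (new)  [load 15/20]
  17 → cabin 4 (new)  [load 17/20]
  16 → cabin 5 (new)  [load 16/20]
  15 → cabin 6 (new)  [load 15/20]
6 cabins opened.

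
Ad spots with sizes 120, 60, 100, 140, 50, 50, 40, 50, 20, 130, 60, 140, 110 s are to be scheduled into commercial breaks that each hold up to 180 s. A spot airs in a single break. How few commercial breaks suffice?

7

Total = 140 + 140 + 130 + 120 + 110 + 100 + 60 + 60 + 50 + 50 + 50 + 40 + 20 = 1070 s.
Lower bound: ⌈1070/180⌉ = 6 commercial breaks.
A packing using 7 commercial breaks:
  break 1: 140 + 40 = 180
  break 2: 140 + 20 = 160
  break 3: 130 + 50 = 180
  break 4: 120 + 60 = 180
  break 5: 110 + 60 = 170
  break 6: 100 + 50 = 150
  break 7: 50 = 50
No arrangement into 6 commercial breaks stays within capacity, so 7 is optimal.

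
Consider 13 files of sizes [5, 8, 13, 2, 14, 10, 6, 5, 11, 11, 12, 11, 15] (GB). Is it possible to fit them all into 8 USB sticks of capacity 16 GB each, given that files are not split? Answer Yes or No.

Total = 123 GB; ⌈123/16⌉ = 8.
The bound of 8 does not rule out 8, but exhaustive search shows no assignment into 8 USB sticks of capacity 16 GB exists — the minimum is 9.

No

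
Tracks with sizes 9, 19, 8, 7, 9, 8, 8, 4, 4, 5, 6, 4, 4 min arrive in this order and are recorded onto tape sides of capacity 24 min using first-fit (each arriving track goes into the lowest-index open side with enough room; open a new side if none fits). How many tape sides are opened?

5

  9 → side 1 (new)  [load 9/24]
  19 → side 2 (new)  [load 19/24]
  8 → side 1  [load 17/24]
  7 → side 1  [load 24/24]
  9 → side 3 (new)  [load 9/24]
  8 → side 3  [load 17/24]
  8 → side 4 (new)  [load 8/24]
  4 → side 2  [load 23/24]
  4 → side 3  [load 21/24]
  5 → side 4  [load 13/24]
  6 → side 4  [load 19/24]
  4 → side 4  [load 23/24]
  4 → side 5 (new)  [load 4/24]
5 tape sides opened.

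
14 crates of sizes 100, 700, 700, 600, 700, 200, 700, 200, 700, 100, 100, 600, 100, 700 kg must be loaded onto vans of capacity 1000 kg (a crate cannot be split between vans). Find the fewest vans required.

Total = 700 + 700 + 700 + 700 + 700 + 700 + 600 + 600 + 200 + 200 + 100 + 100 + 100 + 100 = 6200 kg.
Lower bound: ⌈6200/1000⌉ = 7 vans.
Also, 8 crates each exceed 500 kg, and no two of those can share a van, so at least 8 vans are needed.
A packing using 8 vans:
  van 1: 700 + 200 + 100 = 1000
  van 2: 700 + 200 + 100 = 1000
  van 3: 700 + 100 + 100 = 900
  van 4: 700 = 700
  van 5: 700 = 700
  van 6: 700 = 700
  van 7: 600 = 600
  van 8: 600 = 600
This matches the lower bound, so 8 is optimal.

8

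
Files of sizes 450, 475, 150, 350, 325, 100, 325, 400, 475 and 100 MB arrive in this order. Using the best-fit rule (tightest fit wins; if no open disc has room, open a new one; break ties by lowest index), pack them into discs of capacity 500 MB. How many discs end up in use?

  450 → disc 1 (new)  [load 450/500]
  475 → disc 2 (new)  [load 475/500]
  150 → disc 3 (new)  [load 150/500]
  350 → disc 3  [load 500/500]
  325 → disc 4 (new)  [load 325/500]
  100 → disc 4  [load 425/500]
  325 → disc 5 (new)  [load 325/500]
  400 → disc 6 (new)  [load 400/500]
  475 → disc 7 (new)  [load 475/500]
  100 → disc 6  [load 500/500]
7 discs opened.

7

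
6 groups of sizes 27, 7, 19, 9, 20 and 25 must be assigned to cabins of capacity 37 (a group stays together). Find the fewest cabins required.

4

Total = 27 + 25 + 20 + 19 + 9 + 7 = 107.
Lower bound: ⌈107/37⌉ = 3 cabins.
Also, 4 groups each exceed 37/2, and no two of those can share a cabin, so at least 4 cabins are needed.
A packing using 4 cabins:
  cabin 1: 27 + 9 = 36
  cabin 2: 25 + 7 = 32
  cabin 3: 20 = 20
  cabin 4: 19 = 19
This matches the lower bound, so 4 is optimal.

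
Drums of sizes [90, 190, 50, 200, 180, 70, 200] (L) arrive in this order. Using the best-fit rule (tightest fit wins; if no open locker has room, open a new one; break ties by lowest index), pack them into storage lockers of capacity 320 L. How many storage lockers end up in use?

4

  90 → locker 1 (new)  [load 90/320]
  190 → locker 1  [load 280/320]
  50 → locker 2 (new)  [load 50/320]
  200 → locker 2  [load 250/320]
  180 → locker 3 (new)  [load 180/320]
  70 → locker 2  [load 320/320]
  200 → locker 4 (new)  [load 200/320]
4 storage lockers opened.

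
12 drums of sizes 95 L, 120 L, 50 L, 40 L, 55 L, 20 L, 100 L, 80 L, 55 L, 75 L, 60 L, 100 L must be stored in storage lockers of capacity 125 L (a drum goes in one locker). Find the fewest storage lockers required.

8

Total = 120 + 100 + 100 + 95 + 80 + 75 + 60 + 55 + 55 + 50 + 40 + 20 = 850 L.
Lower bound: ⌈850/125⌉ = 7 storage lockers.
A packing using 8 storage lockers:
  locker 1: 120 = 120
  locker 2: 100 + 20 = 120
  locker 3: 100 = 100
  locker 4: 95 = 95
  locker 5: 80 + 40 = 120
  locker 6: 75 + 50 = 125
  locker 7: 60 + 55 = 115
  locker 8: 55 = 55
No arrangement into 7 storage lockers stays within capacity, so 8 is optimal.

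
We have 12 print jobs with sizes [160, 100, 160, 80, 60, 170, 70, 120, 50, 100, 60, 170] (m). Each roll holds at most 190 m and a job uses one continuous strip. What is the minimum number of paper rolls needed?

8

Total = 170 + 170 + 160 + 160 + 120 + 100 + 100 + 80 + 70 + 60 + 60 + 50 = 1300 m.
Lower bound: ⌈1300/190⌉ = 7 paper rolls.
A packing using 8 paper rolls:
  roll 1: 170 = 170
  roll 2: 170 = 170
  roll 3: 160 = 160
  roll 4: 160 = 160
  roll 5: 120 + 70 = 190
  roll 6: 100 + 80 = 180
  roll 7: 100 + 60 = 160
  roll 8: 60 + 50 = 110
No arrangement into 7 paper rolls stays within capacity, so 8 is optimal.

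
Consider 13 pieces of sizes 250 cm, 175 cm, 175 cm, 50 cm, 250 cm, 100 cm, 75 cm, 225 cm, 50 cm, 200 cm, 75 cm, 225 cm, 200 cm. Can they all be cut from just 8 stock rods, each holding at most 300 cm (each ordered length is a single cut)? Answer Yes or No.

A valid assignment using 8 stock rods:
  stock rod 1: 250 + 50 = 300
  stock rod 2: 250 + 50 = 300
  stock rod 3: 225 + 75 = 300
  stock rod 4: 225 + 75 = 300
  stock rod 5: 200 + 100 = 300
  stock rod 6: 200 = 200
  stock rod 7: 175 = 175
  stock rod 8: 175 = 175
Every load is within 300 cm, so 8 stock rods suffice.

Yes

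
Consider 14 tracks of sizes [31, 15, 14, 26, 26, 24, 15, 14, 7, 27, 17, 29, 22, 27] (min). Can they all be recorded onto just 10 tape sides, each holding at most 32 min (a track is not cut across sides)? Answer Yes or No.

Total = 294 min; ⌈294/32⌉ = 10.
The bound of 10 does not rule out 10, but exhaustive search shows no assignment into 10 tape sides of capacity 32 min exists — the minimum is 11.

No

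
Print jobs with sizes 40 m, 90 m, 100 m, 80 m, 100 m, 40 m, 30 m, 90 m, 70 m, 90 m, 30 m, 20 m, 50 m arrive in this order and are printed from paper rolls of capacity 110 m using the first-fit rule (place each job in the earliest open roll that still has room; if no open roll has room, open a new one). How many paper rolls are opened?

9

  40 → roll 1 (new)  [load 40/110]
  90 → roll 2 (new)  [load 90/110]
  100 → roll 3 (new)  [load 100/110]
  80 → roll 4 (new)  [load 80/110]
  100 → roll 5 (new)  [load 100/110]
  40 → roll 1  [load 80/110]
  30 → roll 1  [load 110/110]
  90 → roll 6 (new)  [load 90/110]
  70 → roll 7 (new)  [load 70/110]
  90 → roll 8 (new)  [load 90/110]
  30 → roll 4  [load 110/110]
  20 → roll 2  [load 110/110]
  50 → roll 9 (new)  [load 50/110]
9 paper rolls opened.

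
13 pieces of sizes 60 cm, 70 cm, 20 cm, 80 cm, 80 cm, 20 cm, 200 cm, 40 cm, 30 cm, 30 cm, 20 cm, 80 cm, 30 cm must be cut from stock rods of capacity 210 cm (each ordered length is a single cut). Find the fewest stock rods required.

4

Total = 200 + 80 + 80 + 80 + 70 + 60 + 40 + 30 + 30 + 30 + 20 + 20 + 20 = 760 cm.
Lower bound: ⌈760/210⌉ = 4 stock rods.
A packing using 4 stock rods:
  stock rod 1: 200 = 200
  stock rod 2: 80 + 80 + 40 = 200
  stock rod 3: 80 + 70 + 60 = 210
  stock rod 4: 30 + 30 + 30 + 20 + 20 + 20 = 150
This matches the lower bound, so 4 is optimal.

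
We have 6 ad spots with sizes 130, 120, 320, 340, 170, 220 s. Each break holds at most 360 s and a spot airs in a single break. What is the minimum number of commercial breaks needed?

Total = 340 + 320 + 220 + 170 + 130 + 120 = 1300 s.
Lower bound: ⌈1300/360⌉ = 4 commercial breaks.
A packing using 4 commercial breaks:
  break 1: 340 = 340
  break 2: 320 = 320
  break 3: 220 + 130 = 350
  break 4: 170 + 120 = 290
This matches the lower bound, so 4 is optimal.

4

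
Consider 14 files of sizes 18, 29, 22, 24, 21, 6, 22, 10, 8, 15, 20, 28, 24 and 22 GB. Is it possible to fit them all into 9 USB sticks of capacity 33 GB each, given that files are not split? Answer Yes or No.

No

Total = 269 GB; ⌈269/33⌉ = 9.
10 files each exceed half the capacity and cannot share a USB stick, forcing at least 10 USB sticks.
At least 10 USB sticks are required, but only 9 are allowed.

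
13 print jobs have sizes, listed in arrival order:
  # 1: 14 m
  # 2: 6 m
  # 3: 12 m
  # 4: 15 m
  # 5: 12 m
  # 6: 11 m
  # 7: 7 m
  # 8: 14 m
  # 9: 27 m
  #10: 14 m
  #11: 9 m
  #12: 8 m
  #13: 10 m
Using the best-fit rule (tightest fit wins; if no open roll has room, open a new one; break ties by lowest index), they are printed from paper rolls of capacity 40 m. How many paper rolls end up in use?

  14 → roll 1 (new)  [load 14/40]
  6 → roll 1  [load 20/40]
  12 → roll 1  [load 32/40]
  15 → roll 2 (new)  [load 15/40]
  12 → roll 2  [load 27/40]
  11 → roll 2  [load 38/40]
  7 → roll 1  [load 39/40]
  14 → roll 3 (new)  [load 14/40]
  27 → roll 4 (new)  [load 27/40]
  14 → roll 3  [load 28/40]
  9 → roll 3  [load 37/40]
  8 → roll 4  [load 35/40]
  10 → roll 5 (new)  [load 10/40]
5 paper rolls opened.

5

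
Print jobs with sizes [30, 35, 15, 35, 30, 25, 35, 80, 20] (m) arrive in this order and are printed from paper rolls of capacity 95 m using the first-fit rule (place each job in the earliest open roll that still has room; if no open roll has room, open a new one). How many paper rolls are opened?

  30 → roll 1 (new)  [load 30/95]
  35 → roll 1  [load 65/95]
  15 → roll 1  [load 80/95]
  35 → roll 2 (new)  [load 35/95]
  30 → roll 2  [load 65/95]
  25 → roll 2  [load 90/95]
  35 → roll 3 (new)  [load 35/95]
  80 → roll 4 (new)  [load 80/95]
  20 → roll 3  [load 55/95]
4 paper rolls opened.

4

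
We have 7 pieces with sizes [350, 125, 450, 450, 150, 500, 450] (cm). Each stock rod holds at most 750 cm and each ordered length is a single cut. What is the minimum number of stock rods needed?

Total = 500 + 450 + 450 + 450 + 350 + 150 + 125 = 2475 cm.
Lower bound: ⌈2475/750⌉ = 4 stock rods.
A packing using 5 stock rods:
  stock rod 1: 500 + 150 = 650
  stock rod 2: 450 + 125 = 575
  stock rod 3: 450 = 450
  stock rod 4: 450 = 450
  stock rod 5: 350 = 350
No arrangement into 4 stock rods stays within capacity, so 5 is optimal.

5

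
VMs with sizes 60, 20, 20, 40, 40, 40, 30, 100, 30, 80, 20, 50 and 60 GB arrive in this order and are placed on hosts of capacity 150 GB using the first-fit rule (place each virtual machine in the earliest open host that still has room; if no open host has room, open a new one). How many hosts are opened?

  60 → host 1 (new)  [load 60/150]
  20 → host 1  [load 80/150]
  20 → host 1  [load 100/150]
  40 → host 1  [load 140/150]
  40 → host 2 (new)  [load 40/150]
  40 → host 2  [load 80/150]
  30 → host 2  [load 110/150]
  100 → host 3 (new)  [load 100/150]
  30 → host 2  [load 140/150]
  80 → host 4 (new)  [load 80/150]
  20 → host 3  [load 120/150]
  50 → host 4  [load 130/150]
  60 → host 5 (new)  [load 60/150]
5 hosts opened.

5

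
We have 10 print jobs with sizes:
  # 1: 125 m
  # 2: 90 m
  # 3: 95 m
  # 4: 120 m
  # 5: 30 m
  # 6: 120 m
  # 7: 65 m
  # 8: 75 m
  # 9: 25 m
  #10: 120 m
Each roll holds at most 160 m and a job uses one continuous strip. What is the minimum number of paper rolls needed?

Total = 125 + 120 + 120 + 120 + 95 + 90 + 75 + 65 + 30 + 25 = 865 m.
Lower bound: ⌈865/160⌉ = 6 paper rolls.
A packing using 7 paper rolls:
  roll 1: 125 + 30 = 155
  roll 2: 120 + 25 = 145
  roll 3: 120 = 120
  roll 4: 120 = 120
  roll 5: 95 + 65 = 160
  roll 6: 90 = 90
  roll 7: 75 = 75
No arrangement into 6 paper rolls stays within capacity, so 7 is optimal.

7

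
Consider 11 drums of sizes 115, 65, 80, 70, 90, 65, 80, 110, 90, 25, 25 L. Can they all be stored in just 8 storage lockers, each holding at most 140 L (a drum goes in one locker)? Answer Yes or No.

Yes

A valid assignment using 8 storage lockers:
  locker 1: 115 + 25 = 140
  locker 2: 110 + 25 = 135
  locker 3: 90 = 90
  locker 4: 90 = 90
  locker 5: 80 = 80
  locker 6: 80 = 80
  locker 7: 70 + 65 = 135
  locker 8: 65 = 65
Every load is within 140 L, so 8 storage lockers suffice.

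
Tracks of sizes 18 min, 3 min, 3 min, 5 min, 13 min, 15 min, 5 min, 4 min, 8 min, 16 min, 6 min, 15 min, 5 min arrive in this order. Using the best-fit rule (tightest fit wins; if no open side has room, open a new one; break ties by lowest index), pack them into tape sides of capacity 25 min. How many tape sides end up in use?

  18 → side 1 (new)  [load 18/25]
  3 → side 1  [load 21/25]
  3 → side 1  [load 24/25]
  5 → side 2 (new)  [load 5/25]
  13 → side 2  [load 18/25]
  15 → side 3 (new)  [load 15/25]
  5 → side 2  [load 23/25]
  4 → side 3  [load 19/25]
  8 → side 4 (new)  [load 8/25]
  16 → side 4  [load 24/25]
  6 → side 3  [load 25/25]
  15 → side 5 (new)  [load 15/25]
  5 → side 5  [load 20/25]
5 tape sides opened.

5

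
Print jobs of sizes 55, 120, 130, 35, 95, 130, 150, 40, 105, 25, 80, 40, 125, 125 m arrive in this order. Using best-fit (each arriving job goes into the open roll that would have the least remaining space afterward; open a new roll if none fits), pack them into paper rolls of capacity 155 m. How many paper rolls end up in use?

  55 → roll 1 (new)  [load 55/155]
  120 → roll 2 (new)  [load 120/155]
  130 → roll 3 (new)  [load 130/155]
  35 → roll 2  [load 155/155]
  95 → roll 1  [load 150/155]
  130 → roll 4 (new)  [load 130/155]
  150 → roll 5 (new)  [load 150/155]
  40 → roll 6 (new)  [load 40/155]
  105 → roll 6  [load 145/155]
  25 → roll 3  [load 155/155]
  80 → roll 7 (new)  [load 80/155]
  40 → roll 7  [load 120/155]
  125 → roll 8 (new)  [load 125/155]
  125 → roll 9 (new)  [load 125/155]
9 paper rolls opened.

9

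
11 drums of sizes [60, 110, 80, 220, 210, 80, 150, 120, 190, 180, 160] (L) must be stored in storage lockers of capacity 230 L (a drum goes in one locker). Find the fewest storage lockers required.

8

Total = 220 + 210 + 190 + 180 + 160 + 150 + 120 + 110 + 80 + 80 + 60 = 1560 L.
Lower bound: ⌈1560/230⌉ = 7 storage lockers.
A packing using 8 storage lockers:
  locker 1: 220 = 220
  locker 2: 210 = 210
  locker 3: 190 = 190
  locker 4: 180 = 180
  locker 5: 160 + 60 = 220
  locker 6: 150 + 80 = 230
  locker 7: 120 + 110 = 230
  locker 8: 80 = 80
No arrangement into 7 storage lockers stays within capacity, so 8 is optimal.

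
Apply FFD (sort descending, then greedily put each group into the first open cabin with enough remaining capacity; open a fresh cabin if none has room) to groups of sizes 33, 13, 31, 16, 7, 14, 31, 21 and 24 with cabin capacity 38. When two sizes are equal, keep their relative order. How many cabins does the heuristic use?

6

Sorted descending: 33, 31, 31, 24, 21, 16, 14, 13, 7.
  33 → cabin 1 (new)  [load 33/38]
  31 → cabin 2 (new)  [load 31/38]
  31 → cabin 3 (new)  [load 31/38]
  24 → cabin 4 (new)  [load 24/38]
  21 → cabin 5 (new)  [load 21/38]
  16 → cabin 5  [load 37/38]
  14 → cabin 4  [load 38/38]
  13 → cabin 6 (new)  [load 13/38]
  7 → cabin 2  [load 38/38]
6 cabins opened.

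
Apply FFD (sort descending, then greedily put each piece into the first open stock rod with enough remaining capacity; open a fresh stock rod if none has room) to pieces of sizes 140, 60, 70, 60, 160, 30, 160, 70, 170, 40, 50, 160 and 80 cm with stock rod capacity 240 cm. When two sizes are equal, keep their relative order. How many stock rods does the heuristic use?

6

Sorted descending: 170, 160, 160, 160, 140, 80, 70, 70, 60, 60, 50, 40, 30.
  170 → stock rod 1 (new)  [load 170/240]
  160 → stock rod 2 (new)  [load 160/240]
  160 → stock rod 3 (new)  [load 160/240]
  160 → stock rod 4 (new)  [load 160/240]
  140 → stock rod 5 (new)  [load 140/240]
  80 → stock rod 2  [load 240/240]
  70 → stock rod 1  [load 240/240]
  70 → stock rod 3  [load 230/240]
  60 → stock rod 4  [load 220/240]
  60 → stock rod 5  [load 200/240]
  50 → stock rod 6 (new)  [load 50/240]
  40 → stock rod 5  [load 240/240]
  30 → stock rod 6  [load 80/240]
6 stock rods opened.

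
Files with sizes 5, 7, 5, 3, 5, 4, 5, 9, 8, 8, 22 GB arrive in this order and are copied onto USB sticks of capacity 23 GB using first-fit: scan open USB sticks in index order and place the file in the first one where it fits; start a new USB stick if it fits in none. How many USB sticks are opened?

  5 → USB stick 1 (new)  [load 5/23]
  7 → USB stick 1  [load 12/23]
  5 → USB stick 1  [load 17/23]
  3 → USB stick 1  [load 20/23]
  5 → USB stick 2 (new)  [load 5/23]
  4 → USB stick 2  [load 9/23]
  5 → USB stick 2  [load 14/23]
  9 → USB stick 2  [load 23/23]
  8 → USB stick 3 (new)  [load 8/23]
  8 → USB stick 3  [load 16/23]
  22 → USB stick 4 (new)  [load 22/23]
4 USB sticks opened.

4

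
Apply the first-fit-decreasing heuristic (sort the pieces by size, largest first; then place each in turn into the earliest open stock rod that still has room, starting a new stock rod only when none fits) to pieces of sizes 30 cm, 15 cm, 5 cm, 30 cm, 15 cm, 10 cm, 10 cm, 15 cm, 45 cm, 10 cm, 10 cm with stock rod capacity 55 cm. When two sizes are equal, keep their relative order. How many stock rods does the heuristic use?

4

Sorted descending: 45, 30, 30, 15, 15, 15, 10, 10, 10, 10, 5.
  45 → stock rod 1 (new)  [load 45/55]
  30 → stock rod 2 (new)  [load 30/55]
  30 → stock rod 3 (new)  [load 30/55]
  15 → stock rod 2  [load 45/55]
  15 → stock rod 3  [load 45/55]
  15 → stock rod 4 (new)  [load 15/55]
  10 → stock rod 1  [load 55/55]
  10 → stock rod 2  [load 55/55]
  10 → stock rod 3  [load 55/55]
  10 → stock rod 4  [load 25/55]
  5 → stock rod 4  [load 30/55]
4 stock rods opened.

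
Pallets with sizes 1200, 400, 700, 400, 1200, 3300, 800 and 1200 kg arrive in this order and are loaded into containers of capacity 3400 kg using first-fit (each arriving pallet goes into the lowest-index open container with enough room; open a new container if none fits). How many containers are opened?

  1200 → container 1 (new)  [load 1200/3400]
  400 → container 1  [load 1600/3400]
  700 → container 1  [load 2300/3400]
  400 → container 1  [load 2700/3400]
  1200 → container 2 (new)  [load 1200/3400]
  3300 → container 3 (new)  [load 3300/3400]
  800 → container 2  [load 2000/3400]
  1200 → container 2  [load 3200/3400]
3 containers opened.

3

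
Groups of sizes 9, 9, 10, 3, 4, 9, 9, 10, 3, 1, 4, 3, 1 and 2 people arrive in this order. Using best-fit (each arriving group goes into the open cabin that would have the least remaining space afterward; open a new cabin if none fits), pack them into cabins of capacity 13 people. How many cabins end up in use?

6

  9 → cabin 1 (new)  [load 9/13]
  9 → cabin 2 (new)  [load 9/13]
  10 → cabin 3 (new)  [load 10/13]
  3 → cabin 3  [load 13/13]
  4 → cabin 1  [load 13/13]
  9 → cabin 4 (new)  [load 9/13]
  9 → cabin 5 (new)  [load 9/13]
  10 → cabin 6 (new)  [load 10/13]
  3 → cabin 6  [load 13/13]
  1 → cabin 2  [load 10/13]
  4 → cabin 4  [load 13/13]
  3 → cabin 2  [load 13/13]
  1 → cabin 5  [load 10/13]
  2 → cabin 5  [load 12/13]
6 cabins opened.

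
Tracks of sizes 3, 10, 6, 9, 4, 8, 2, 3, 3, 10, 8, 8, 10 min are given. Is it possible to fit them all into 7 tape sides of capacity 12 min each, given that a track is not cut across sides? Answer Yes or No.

Total = 84 min; ⌈84/12⌉ = 7.
The bound of 7 does not rule out 7, but exhaustive search shows no assignment into 7 tape sides of capacity 12 min exists — the minimum is 8.

No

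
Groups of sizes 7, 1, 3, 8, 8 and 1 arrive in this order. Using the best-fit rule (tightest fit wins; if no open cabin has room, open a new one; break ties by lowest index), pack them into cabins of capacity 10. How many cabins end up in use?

4

  7 → cabin 1 (new)  [load 7/10]
  1 → cabin 1  [load 8/10]
  3 → cabin 2 (new)  [load 3/10]
  8 → cabin 3 (new)  [load 8/10]
  8 → cabin 4 (new)  [load 8/10]
  1 → cabin 1  [load 9/10]
4 cabins opened.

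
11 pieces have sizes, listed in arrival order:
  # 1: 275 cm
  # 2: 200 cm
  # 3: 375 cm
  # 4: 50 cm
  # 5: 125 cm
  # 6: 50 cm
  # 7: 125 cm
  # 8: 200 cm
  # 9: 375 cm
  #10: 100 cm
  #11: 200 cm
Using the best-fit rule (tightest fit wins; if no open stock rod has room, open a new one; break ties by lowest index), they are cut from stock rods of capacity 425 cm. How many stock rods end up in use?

  275 → stock rod 1 (new)  [load 275/425]
  200 → stock rod 2 (new)  [load 200/425]
  375 → stock rod 3 (new)  [load 375/425]
  50 → stock rod 3  [load 425/425]
  125 → stock rod 1  [load 400/425]
  50 → stock rod 2  [load 250/425]
  125 → stock rod 2  [load 375/425]
  200 → stock rod 4 (new)  [load 200/425]
  375 → stock rod 5 (new)  [load 375/425]
  100 → stock rod 4  [load 300/425]
  200 → stock rod 6 (new)  [load 200/425]
6 stock rods opened.

6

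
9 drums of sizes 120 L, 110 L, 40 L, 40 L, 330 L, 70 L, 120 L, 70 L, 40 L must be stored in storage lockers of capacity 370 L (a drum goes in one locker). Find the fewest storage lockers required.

3

Total = 330 + 120 + 120 + 110 + 70 + 70 + 40 + 40 + 40 = 940 L.
Lower bound: ⌈940/370⌉ = 3 storage lockers.
A packing using 3 storage lockers:
  locker 1: 330 + 40 = 370
  locker 2: 120 + 120 + 110 = 350
  locker 3: 70 + 70 + 40 + 40 = 220
This matches the lower bound, so 3 is optimal.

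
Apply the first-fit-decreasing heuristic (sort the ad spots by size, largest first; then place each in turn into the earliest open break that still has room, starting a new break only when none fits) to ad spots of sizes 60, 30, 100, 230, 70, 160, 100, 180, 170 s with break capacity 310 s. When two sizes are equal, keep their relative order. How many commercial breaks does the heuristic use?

4

Sorted descending: 230, 180, 170, 160, 100, 100, 70, 60, 30.
  230 → break 1 (new)  [load 230/310]
  180 → break 2 (new)  [load 180/310]
  170 → break 3 (new)  [load 170/310]
  160 → break 4 (new)  [load 160/310]
  100 → break 2  [load 280/310]
  100 → break 3  [load 270/310]
  70 → break 1  [load 300/310]
  60 → break 4  [load 220/310]
  30 → break 2  [load 310/310]
4 commercial breaks opened.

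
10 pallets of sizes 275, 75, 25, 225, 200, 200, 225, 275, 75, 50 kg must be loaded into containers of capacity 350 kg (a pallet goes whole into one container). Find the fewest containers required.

6

Total = 275 + 275 + 225 + 225 + 200 + 200 + 75 + 75 + 50 + 25 = 1625 kg.
Lower bound: ⌈1625/350⌉ = 5 containers.
Also, 6 pallets each exceed 175 kg, and no two of those can share a container, so at least 6 containers are needed.
A packing using 6 containers:
  container 1: 275 + 75 = 350
  container 2: 275 + 75 = 350
  container 3: 225 + 50 + 25 = 300
  container 4: 225 = 225
  container 5: 200 = 200
  container 6: 200 = 200
This matches the lower bound, so 6 is optimal.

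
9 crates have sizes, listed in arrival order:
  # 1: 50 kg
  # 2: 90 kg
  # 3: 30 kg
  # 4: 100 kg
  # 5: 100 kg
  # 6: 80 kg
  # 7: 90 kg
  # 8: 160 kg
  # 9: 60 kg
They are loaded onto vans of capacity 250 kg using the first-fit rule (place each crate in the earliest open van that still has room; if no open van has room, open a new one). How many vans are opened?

  50 → van 1 (new)  [load 50/250]
  90 → van 1  [load 140/250]
  30 → van 1  [load 170/250]
  100 → van 2 (new)  [load 100/250]
  100 → van 2  [load 200/250]
  80 → van 1  [load 250/250]
  90 → van 3 (new)  [load 90/250]
  160 → van 3  [load 250/250]
  60 → van 4 (new)  [load 60/250]
4 vans opened.

4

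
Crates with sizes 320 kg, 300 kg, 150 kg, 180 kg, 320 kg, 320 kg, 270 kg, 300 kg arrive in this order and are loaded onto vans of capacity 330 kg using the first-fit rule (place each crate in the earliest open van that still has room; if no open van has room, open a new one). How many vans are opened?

7

  320 → van 1 (new)  [load 320/330]
  300 → van 2 (new)  [load 300/330]
  150 → van 3 (new)  [load 150/330]
  180 → van 3  [load 330/330]
  320 → van 4 (new)  [load 320/330]
  320 → van 5 (new)  [load 320/330]
  270 → van 6 (new)  [load 270/330]
  300 → van 7 (new)  [load 300/330]
7 vans opened.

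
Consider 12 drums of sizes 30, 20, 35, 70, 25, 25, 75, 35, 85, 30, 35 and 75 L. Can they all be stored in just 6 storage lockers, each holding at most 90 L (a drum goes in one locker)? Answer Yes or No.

Total = 540 L; ⌈540/90⌉ = 6.
The bound of 6 does not rule out 6, but exhaustive search shows no assignment into 6 storage lockers of capacity 90 L exists — the minimum is 7.

No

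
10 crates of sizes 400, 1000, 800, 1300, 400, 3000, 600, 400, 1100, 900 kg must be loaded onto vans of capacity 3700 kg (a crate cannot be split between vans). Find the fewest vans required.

3

Total = 3000 + 1300 + 1100 + 1000 + 900 + 800 + 600 + 400 + 400 + 400 = 9900 kg.
Lower bound: ⌈9900/3700⌉ = 3 vans.
A packing using 3 vans:
  van 1: 3000 + 600 = 3600
  van 2: 1300 + 1100 + 1000 = 3400
  van 3: 900 + 800 + 400 + 400 + 400 = 2900
This matches the lower bound, so 3 is optimal.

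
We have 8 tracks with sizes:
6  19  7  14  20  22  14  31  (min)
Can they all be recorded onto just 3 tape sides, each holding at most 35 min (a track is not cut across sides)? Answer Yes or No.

No

Total = 133 min; ⌈133/35⌉ = 4.
At least 4 tape sides are required, but only 3 are allowed.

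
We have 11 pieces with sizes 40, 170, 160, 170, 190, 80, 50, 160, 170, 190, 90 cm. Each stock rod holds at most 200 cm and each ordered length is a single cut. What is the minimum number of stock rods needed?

Total = 190 + 190 + 170 + 170 + 170 + 160 + 160 + 90 + 80 + 50 + 40 = 1470 cm.
Lower bound: ⌈1470/200⌉ = 8 stock rods.
A packing using 9 stock rods:
  stock rod 1: 190 = 190
  stock rod 2: 190 = 190
  stock rod 3: 170 = 170
  stock rod 4: 170 = 170
  stock rod 5: 170 = 170
  stock rod 6: 160 + 40 = 200
  stock rod 7: 160 = 160
  stock rod 8: 90 + 80 = 170
  stock rod 9: 50 = 50
No arrangement into 8 stock rods stays within capacity, so 9 is optimal.

9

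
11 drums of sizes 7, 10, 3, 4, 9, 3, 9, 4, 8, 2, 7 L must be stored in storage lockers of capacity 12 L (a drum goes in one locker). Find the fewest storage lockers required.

6

Total = 10 + 9 + 9 + 8 + 7 + 7 + 4 + 4 + 3 + 3 + 2 = 66 L.
Lower bound: ⌈66/12⌉ = 6 storage lockers.
A packing using 6 storage lockers:
  locker 1: 10 + 2 = 12
  locker 2: 9 + 3 = 12
  locker 3: 9 + 3 = 12
  locker 4: 8 + 4 = 12
  locker 5: 7 + 4 = 11
  locker 6: 7 = 7
This matches the lower bound, so 6 is optimal.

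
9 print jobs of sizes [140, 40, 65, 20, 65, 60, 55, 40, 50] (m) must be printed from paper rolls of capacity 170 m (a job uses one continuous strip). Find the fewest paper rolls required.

Total = 140 + 65 + 65 + 60 + 55 + 50 + 40 + 40 + 20 = 535 m.
Lower bound: ⌈535/170⌉ = 4 paper rolls.
A packing using 4 paper rolls:
  roll 1: 140 + 20 = 160
  roll 2: 65 + 65 + 40 = 170
  roll 3: 60 + 55 + 50 = 165
  roll 4: 40 = 40
This matches the lower bound, so 4 is optimal.

4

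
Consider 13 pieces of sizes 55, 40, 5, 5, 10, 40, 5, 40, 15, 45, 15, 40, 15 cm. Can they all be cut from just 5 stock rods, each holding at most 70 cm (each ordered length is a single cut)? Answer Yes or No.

No

Total = 330 cm; ⌈330/70⌉ = 5.
6 pieces each exceed half the capacity and cannot share a stock rod, forcing at least 6 stock rods.
At least 6 stock rods are required, but only 5 are allowed.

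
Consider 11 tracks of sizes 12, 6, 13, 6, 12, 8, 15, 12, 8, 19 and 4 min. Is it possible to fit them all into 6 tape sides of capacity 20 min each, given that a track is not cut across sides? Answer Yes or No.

A valid assignment using 6 tape sides:
  side 1: 19 = 19
  side 2: 15 + 4 = 19
  side 3: 13 + 6 = 19
  side 4: 12 + 8 = 20
  side 5: 12 + 8 = 20
  side 6: 12 + 6 = 18
Every load is within 20 min, so 6 tape sides suffice.

Yes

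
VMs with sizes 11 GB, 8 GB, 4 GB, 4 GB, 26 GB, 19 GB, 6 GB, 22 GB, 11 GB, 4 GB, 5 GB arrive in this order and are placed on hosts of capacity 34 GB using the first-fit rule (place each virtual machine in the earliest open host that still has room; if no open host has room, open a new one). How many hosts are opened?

4

  11 → host 1 (new)  [load 11/34]
  8 → host 1  [load 19/34]
  4 → host 1  [load 23/34]
  4 → host 1  [load 27/34]
  26 → host 2 (new)  [load 26/34]
  19 → host 3 (new)  [load 19/34]
  6 → host 1  [load 33/34]
  22 → host 4 (new)  [load 22/34]
  11 → host 3  [load 30/34]
  4 → host 2  [load 30/34]
  5 → host 4  [load 27/34]
4 hosts opened.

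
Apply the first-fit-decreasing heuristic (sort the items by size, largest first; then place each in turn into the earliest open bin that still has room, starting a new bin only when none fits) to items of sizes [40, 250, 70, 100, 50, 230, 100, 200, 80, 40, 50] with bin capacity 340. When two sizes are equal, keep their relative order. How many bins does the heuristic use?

4

Sorted descending: 250, 230, 200, 100, 100, 80, 70, 50, 50, 40, 40.
  250 → bin 1 (new)  [load 250/340]
  230 → bin 2 (new)  [load 230/340]
  200 → bin 3 (new)  [load 200/340]
  100 → bin 2  [load 330/340]
  100 → bin 3  [load 300/340]
  80 → bin 1  [load 330/340]
  70 → bin 4 (new)  [load 70/340]
  50 → bin 4  [load 120/340]
  50 → bin 4  [load 170/340]
  40 → bin 3  [load 340/340]
  40 → bin 4  [load 210/340]
4 bins opened.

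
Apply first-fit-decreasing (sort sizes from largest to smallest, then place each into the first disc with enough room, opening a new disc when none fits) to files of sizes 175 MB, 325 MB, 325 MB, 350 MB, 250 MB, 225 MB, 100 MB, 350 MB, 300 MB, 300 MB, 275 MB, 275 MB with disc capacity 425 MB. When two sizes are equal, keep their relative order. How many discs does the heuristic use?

10

Sorted descending: 350, 350, 325, 325, 300, 300, 275, 275, 250, 225, 175, 100.
  350 → disc 1 (new)  [load 350/425]
  350 → disc 2 (new)  [load 350/425]
  325 → disc 3 (new)  [load 325/425]
  325 → disc 4 (new)  [load 325/425]
  300 → disc 5 (new)  [load 300/425]
  300 → disc 6 (new)  [load 300/425]
  275 → disc 7 (new)  [load 275/425]
  275 → disc 8 (new)  [load 275/425]
  250 → disc 9 (new)  [load 250/425]
  225 → disc 10 (new)  [load 225/425]
  175 → disc 9  [load 425/425]
  100 → disc 3  [load 425/425]
10 discs opened.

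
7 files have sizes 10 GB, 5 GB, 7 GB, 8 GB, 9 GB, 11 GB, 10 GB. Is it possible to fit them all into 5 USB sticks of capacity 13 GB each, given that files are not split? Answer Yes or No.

Total = 60 GB; ⌈60/13⌉ = 5.
6 files each exceed half the capacity and cannot share a USB stick, forcing at least 6 USB sticks.
At least 6 USB sticks are required, but only 5 are allowed.

No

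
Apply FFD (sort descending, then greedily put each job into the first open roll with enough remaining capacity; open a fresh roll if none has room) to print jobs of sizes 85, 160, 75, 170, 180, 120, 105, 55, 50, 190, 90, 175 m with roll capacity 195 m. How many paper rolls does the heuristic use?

Sorted descending: 190, 180, 175, 170, 160, 120, 105, 90, 85, 75, 55, 50.
  190 → roll 1 (new)  [load 190/195]
  180 → roll 2 (new)  [load 180/195]
  175 → roll 3 (new)  [load 175/195]
  170 → roll 4 (new)  [load 170/195]
  160 → roll 5 (new)  [load 160/195]
  120 → roll 6 (new)  [load 120/195]
  105 → roll 7 (new)  [load 105/195]
  90 → roll 7  [load 195/195]
  85 → roll 8 (new)  [load 85/195]
  75 → roll 6  [load 195/195]
  55 → roll 8  [load 140/195]
  50 → roll 8  [load 190/195]
8 paper rolls opened.

8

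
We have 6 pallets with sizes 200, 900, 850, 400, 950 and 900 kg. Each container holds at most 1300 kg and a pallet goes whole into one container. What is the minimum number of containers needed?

4

Total = 950 + 900 + 900 + 850 + 400 + 200 = 4200 kg.
Lower bound: ⌈4200/1300⌉ = 4 containers.
A packing using 4 containers:
  container 1: 950 + 200 = 1150
  container 2: 900 + 400 = 1300
  container 3: 900 = 900
  container 4: 850 = 850
This matches the lower bound, so 4 is optimal.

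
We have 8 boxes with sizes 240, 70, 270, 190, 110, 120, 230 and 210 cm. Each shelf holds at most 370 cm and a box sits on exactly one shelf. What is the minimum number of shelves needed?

5

Total = 270 + 240 + 230 + 210 + 190 + 120 + 110 + 70 = 1440 cm.
Lower bound: ⌈1440/370⌉ = 4 shelves.
Also, 5 boxes each exceed 185 cm, and no two of those can share a shelf, so at least 5 shelves are needed.
A packing using 5 shelves:
  shelf 1: 270 + 70 = 340
  shelf 2: 240 + 120 = 360
  shelf 3: 230 + 110 = 340
  shelf 4: 210 = 210
  shelf 5: 190 = 190
This matches the lower bound, so 5 is optimal.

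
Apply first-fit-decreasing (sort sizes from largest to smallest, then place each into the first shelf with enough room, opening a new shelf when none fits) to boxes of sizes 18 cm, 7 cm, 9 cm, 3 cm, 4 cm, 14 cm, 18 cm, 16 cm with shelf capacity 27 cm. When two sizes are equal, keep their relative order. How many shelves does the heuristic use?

4

Sorted descending: 18, 18, 16, 14, 9, 7, 4, 3.
  18 → shelf 1 (new)  [load 18/27]
  18 → shelf 2 (new)  [load 18/27]
  16 → shelf 3 (new)  [load 16/27]
  14 → shelf 4 (new)  [load 14/27]
  9 → shelf 1  [load 27/27]
  7 → shelf 2  [load 25/27]
  4 → shelf 3  [load 20/27]
  3 → shelf 3  [load 23/27]
4 shelves opened.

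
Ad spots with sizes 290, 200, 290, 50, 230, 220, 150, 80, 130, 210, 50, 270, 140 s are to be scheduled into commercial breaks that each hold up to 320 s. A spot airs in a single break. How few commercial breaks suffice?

Total = 290 + 290 + 270 + 230 + 220 + 210 + 200 + 150 + 140 + 130 + 80 + 50 + 50 = 2310 s.
Lower bound: ⌈2310/320⌉ = 8 commercial breaks.
A packing using 9 commercial breaks:
  break 1: 290 = 290
  break 2: 290 = 290
  break 3: 270 + 50 = 320
  break 4: 230 + 80 = 310
  break 5: 220 + 50 = 270
  break 6: 210 = 210
  break 7: 200 = 200
  break 8: 150 + 140 = 290
  break 9: 130 = 130
No arrangement into 8 commercial breaks stays within capacity, so 9 is optimal.

9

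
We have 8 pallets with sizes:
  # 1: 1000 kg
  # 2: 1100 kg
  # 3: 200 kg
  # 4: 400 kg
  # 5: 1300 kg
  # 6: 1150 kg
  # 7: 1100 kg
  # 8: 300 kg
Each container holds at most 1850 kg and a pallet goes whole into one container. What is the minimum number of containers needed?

Total = 1300 + 1150 + 1100 + 1100 + 1000 + 400 + 300 + 200 = 6550 kg.
Lower bound: ⌈6550/1850⌉ = 4 containers.
Also, 5 pallets each exceed 925 kg, and no two of those can share a container, so at least 5 containers are needed.
A packing using 5 containers:
  container 1: 1300 + 400 = 1700
  container 2: 1150 + 300 + 200 = 1650
  container 3: 1100 = 1100
  container 4: 1100 = 1100
  container 5: 1000 = 1000
This matches the lower bound, so 5 is optimal.

5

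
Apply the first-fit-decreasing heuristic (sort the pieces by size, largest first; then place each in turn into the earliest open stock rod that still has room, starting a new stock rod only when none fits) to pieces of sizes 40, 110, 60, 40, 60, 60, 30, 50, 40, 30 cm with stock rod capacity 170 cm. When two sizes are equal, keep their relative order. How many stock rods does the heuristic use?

4

Sorted descending: 110, 60, 60, 60, 50, 40, 40, 40, 30, 30.
  110 → stock rod 1 (new)  [load 110/170]
  60 → stock rod 1  [load 170/170]
  60 → stock rod 2 (new)  [load 60/170]
  60 → stock rod 2  [load 120/170]
  50 → stock rod 2  [load 170/170]
  40 → stock rod 3 (new)  [load 40/170]
  40 → stock rod 3  [load 80/170]
  40 → stock rod 3  [load 120/170]
  30 → stock rod 3  [load 150/170]
  30 → stock rod 4 (new)  [load 30/170]
4 stock rods opened.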